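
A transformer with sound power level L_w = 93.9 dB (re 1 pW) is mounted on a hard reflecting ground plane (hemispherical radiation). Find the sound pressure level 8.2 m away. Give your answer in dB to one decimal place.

67.6 dB

Free-field hemispherical radiation: L_p = L_w − 10·log₁₀(2π·r²), r = 8.2 m.
2π·r² = 422.5 m², 10·log₁₀ of that is 26.258 dB.
L_p = 93.9 − 26.258 = 67.64 dB.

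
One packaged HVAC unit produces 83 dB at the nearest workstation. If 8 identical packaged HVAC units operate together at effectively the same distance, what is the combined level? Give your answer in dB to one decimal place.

N identical incoherent sources raise the level by 10·log₁₀ N.
L_total = 83 + 10·log₁₀(8) = 83 + 9.031 = 92.03 dB.

92.0 dB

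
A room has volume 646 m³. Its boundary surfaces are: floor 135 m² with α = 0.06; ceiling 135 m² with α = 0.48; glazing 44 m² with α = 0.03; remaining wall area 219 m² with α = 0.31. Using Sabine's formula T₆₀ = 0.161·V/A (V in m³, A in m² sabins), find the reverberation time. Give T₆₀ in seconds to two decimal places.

0.73 s

Summing Sᵢαᵢ: 135·0.06 + 135·0.48 + 44·0.03 + 219·0.31 = 142.11 m².
T₆₀ = 0.161·V/A = 0.161·646/142.11 = 0.732 s.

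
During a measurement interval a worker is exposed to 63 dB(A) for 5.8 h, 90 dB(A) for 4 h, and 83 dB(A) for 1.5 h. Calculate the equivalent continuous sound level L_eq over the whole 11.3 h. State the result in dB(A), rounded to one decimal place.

The energy average is taken in the linear domain: L_eq = 10·log₁₀[(Σ tᵢ·10^(Lᵢ/10))/T], T = 11.3 h.
Σ tᵢ·10^(Lᵢ/10) = 5.8·10^(63/10) + 4·10^(90/10) + 1.5·10^(83/10) = 4.311e+09.
L_eq = 10·log₁₀(4.311e+09/11.3) = 85.81 dB(A).

85.8 dB(A)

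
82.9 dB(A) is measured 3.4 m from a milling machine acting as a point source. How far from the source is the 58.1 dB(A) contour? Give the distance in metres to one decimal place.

59.1 m

Point-source spreading drops the level by 20·log₁₀(r₂/r₁); inverting, r₂/r₁ = 10^(ΔL/20).
r₂ = 3.4·10^((82.9−58.1)/20) = 3.4·10^(24.8/20) = 59.09 m.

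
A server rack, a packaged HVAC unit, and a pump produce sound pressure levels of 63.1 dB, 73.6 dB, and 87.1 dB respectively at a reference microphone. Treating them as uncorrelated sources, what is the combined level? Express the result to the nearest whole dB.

Incoherent sources combine by intensity addition: L_total = 10·log₁₀(Σ 10^(L_i/10)).
Σ 10^(L/10) = 10^(63.1/10) + 10^(73.6/10) + 10^(87.1/10) = 5.378e+08.
L_total = 10·log₁₀(5.378e+08) = 87.31 dB.

87 dB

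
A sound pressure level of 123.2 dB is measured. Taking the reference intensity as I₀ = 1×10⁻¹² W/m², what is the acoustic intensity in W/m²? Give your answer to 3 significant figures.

2.09 W/m²

I = I₀·10^(L/10) = 10⁻¹² × 10^(123.2/10) = 10^(0.320).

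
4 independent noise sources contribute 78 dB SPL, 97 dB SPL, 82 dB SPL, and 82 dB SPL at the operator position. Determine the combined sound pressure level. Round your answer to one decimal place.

97.3 dB SPL

For uncorrelated sources the intensities add, so convert each level to linear form, sum, and take 10·log₁₀ of the total.
Σ 10^(L/10) = 10^(78/10) + 10^(97/10) + 10^(82/10) + 10^(82/10) = 5.392e+09.
L_total = 10·log₁₀(5.392e+09) = 97.32 dB SPL.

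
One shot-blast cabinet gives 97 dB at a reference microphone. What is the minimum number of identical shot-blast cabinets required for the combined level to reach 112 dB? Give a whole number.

32

Need L₁ + 10·log₁₀ N ≥ 112, i.e. log₁₀ N ≥ 1.50.
N ≥ 10^(15.0/10) = 31.623, so N = 32.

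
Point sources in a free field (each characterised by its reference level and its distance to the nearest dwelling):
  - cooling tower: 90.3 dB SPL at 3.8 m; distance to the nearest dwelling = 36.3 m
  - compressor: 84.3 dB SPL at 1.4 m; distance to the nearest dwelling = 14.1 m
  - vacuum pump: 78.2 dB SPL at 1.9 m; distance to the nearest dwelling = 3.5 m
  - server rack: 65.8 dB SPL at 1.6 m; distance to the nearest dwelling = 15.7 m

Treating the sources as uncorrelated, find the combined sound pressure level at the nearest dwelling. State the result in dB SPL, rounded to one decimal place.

75.3 dB SPL

Propagate each source to the receiver with L = L_ref − 20·log₁₀(r/r_ref), then add intensities.
cooling tower: 90.3 − 20·log₁₀(36.3/3.8) = 90.3 − 19.60 = 70.70 dB SPL.
compressor: 84.3 − 20·log₁₀(14.1/1.4) = 84.3 − 20.06 = 64.24 dB SPL.
vacuum pump: 78.2 − 20·log₁₀(3.5/1.9) = 78.2 − 5.31 = 72.89 dB SPL.
server rack: 65.8 − 20·log₁₀(15.7/1.6) = 65.8 − 19.84 = 45.96 dB SPL.
Σ 10^(L/10) = 3.391e+07 → L_total = 10·log₁₀(3.391e+07) = 75.30 dB SPL.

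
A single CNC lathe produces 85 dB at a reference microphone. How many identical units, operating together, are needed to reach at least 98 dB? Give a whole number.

20

The shortfall is 98 − 85 = 13.0 dB, and N units add 10·log₁₀ N, so need 10·log₁₀ N ≥ 13.0.
N ≥ 10^(13.0/10) = 19.953, so N = 20.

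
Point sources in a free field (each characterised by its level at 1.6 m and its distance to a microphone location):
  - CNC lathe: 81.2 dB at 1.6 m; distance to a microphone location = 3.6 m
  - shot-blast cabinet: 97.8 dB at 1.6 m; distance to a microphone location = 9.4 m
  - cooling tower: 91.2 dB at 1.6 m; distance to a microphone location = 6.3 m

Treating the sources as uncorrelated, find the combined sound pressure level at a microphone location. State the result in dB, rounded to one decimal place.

84.6 dB

First find each source's level at the receiver (point-source: −20·log₁₀(r/r_ref)), then combine on an intensity basis.
CNC lathe: 81.2 − 20·log₁₀(3.6/1.6) = 81.2 − 7.04 = 74.16 dB.
shot-blast cabinet: 97.8 − 20·log₁₀(9.4/1.6) = 97.8 − 15.38 = 82.42 dB.
cooling tower: 91.2 − 20·log₁₀(6.3/1.6) = 91.2 − 11.90 = 79.30 dB.
Σ 10^(L/10) = 2.856e+08 → L_total = 10·log₁₀(2.856e+08) = 84.56 dB.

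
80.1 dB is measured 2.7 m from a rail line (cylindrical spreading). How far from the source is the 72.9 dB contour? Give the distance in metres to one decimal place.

14.2 m

The 7.2 dB drop corresponds to a distance ratio of 10^(7.2/10) for a line source.
r₂ = 2.7·10^((80.1−72.9)/10) = 2.7·10^(7.2/10) = 14.17 m.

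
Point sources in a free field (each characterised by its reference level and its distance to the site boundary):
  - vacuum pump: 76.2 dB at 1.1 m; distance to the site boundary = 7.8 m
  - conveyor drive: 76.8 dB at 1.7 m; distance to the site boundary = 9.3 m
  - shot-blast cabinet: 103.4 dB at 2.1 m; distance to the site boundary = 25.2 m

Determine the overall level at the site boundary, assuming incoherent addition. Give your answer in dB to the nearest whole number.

82 dB

Propagate each source to the receiver with L = L_ref − 20·log₁₀(r/r_ref), then add intensities.
vacuum pump: 76.2 − 20·log₁₀(7.8/1.1) = 76.2 − 17.01 = 59.19 dB.
conveyor drive: 76.8 − 20·log₁₀(9.3/1.7) = 76.8 − 14.76 = 62.04 dB.
shot-blast cabinet: 103.4 − 20·log₁₀(25.2/2.1) = 103.4 − 21.58 = 81.82 dB.
Σ 10^(L/10) = 1.544e+08 → L_total = 10·log₁₀(1.544e+08) = 81.89 dB.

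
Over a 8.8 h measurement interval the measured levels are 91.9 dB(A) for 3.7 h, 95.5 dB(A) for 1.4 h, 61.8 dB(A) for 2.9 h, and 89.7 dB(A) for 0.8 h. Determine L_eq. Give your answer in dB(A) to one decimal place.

91.1 dB(A)

Weight each interval's intensity by its duration and average over T = 8.8 h:
Σ tᵢ·10^(Lᵢ/10) = 3.7·10^(91.9/10) + 1.4·10^(95.5/10) + 2.9·10^(61.8/10) + 0.8·10^(89.7/10) = 1.145e+10.
L_eq = 10·log₁₀(1.145e+10/8.8) = 91.14 dB(A).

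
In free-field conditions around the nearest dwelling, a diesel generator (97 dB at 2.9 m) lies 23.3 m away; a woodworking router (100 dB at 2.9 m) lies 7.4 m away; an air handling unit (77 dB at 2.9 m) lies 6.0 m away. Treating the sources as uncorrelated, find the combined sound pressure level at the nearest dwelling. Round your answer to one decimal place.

Apply inverse-square spreading to bring every level to the receiver, then sum 10^(L/10).
diesel generator: 97 − 20·log₁₀(23.3/2.9) = 97 − 18.10 = 78.90 dB.
woodworking router: 100 − 20·log₁₀(7.4/2.9) = 100 − 8.14 = 91.86 dB.
air handling unit: 77 − 20·log₁₀(6.0/2.9) = 77 − 6.32 = 70.68 dB.
Σ 10^(L/10) = 1.625e+09 → L_total = 10·log₁₀(1.625e+09) = 92.11 dB.

92.1 dB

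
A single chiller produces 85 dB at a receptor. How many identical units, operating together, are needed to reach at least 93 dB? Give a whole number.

The shortfall is 93 − 85 = 8.0 dB, and N units add 10·log₁₀ N, so need 10·log₁₀ N ≥ 8.0.
N ≥ 10^(8.0/10) = 6.310, so N = 7.

7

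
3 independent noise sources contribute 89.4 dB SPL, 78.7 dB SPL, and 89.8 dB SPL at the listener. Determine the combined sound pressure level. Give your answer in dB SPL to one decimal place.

92.8 dB SPL

For uncorrelated sources the intensities add, so convert each level to linear form, sum, and take 10·log₁₀ of the total.
Σ 10^(L/10) = 10^(89.4/10) + 10^(78.7/10) + 10^(89.8/10) = 1.900e+09.
L_total = 10·log₁₀(1.900e+09) = 92.79 dB SPL.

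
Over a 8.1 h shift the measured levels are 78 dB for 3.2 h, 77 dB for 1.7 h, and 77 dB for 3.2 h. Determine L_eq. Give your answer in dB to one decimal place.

77.4 dB

Weight each interval's intensity by its duration and average over T = 8.1 h:
Σ tᵢ·10^(Lᵢ/10) = 3.2·10^(78/10) + 1.7·10^(77/10) + 3.2·10^(77/10) = 4.475e+08.
L_eq = 10·log₁₀(4.475e+08/8.1) = 77.42 dB.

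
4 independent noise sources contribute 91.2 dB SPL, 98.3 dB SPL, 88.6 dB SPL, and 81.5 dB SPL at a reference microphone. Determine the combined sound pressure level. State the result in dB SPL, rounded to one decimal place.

99.5 dB SPL

Incoherent sources combine by intensity addition: L_total = 10·log₁₀(Σ 10^(L_i/10)).
Σ 10^(L/10) = 10^(91.2/10) + 10^(98.3/10) + 10^(88.6/10) + 10^(81.5/10) = 8.945e+09.
L_total = 10·log₁₀(8.945e+09) = 99.52 dB SPL.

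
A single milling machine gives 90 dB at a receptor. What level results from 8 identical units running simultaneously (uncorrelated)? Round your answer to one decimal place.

N identical incoherent sources raise the level by 10·log₁₀ N.
L_total = 90 + 10·log₁₀(8) = 90 + 9.031 = 99.03 dB.

99.0 dB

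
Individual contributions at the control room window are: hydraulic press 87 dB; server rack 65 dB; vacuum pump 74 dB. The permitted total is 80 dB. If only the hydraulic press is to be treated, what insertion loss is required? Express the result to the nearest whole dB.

8 dB

Everything except the hydraulic press sums to 10^(65/10) + 10^(74/10) = 2.828e+07 in linear terms, 74.51 dB.
The limit corresponds to 10^(80/10) = 1.000e+08; subtracting the fixed part leaves 7.172e+07 for the hydraulic press, i.e. 78.56 dB.
Required insertion loss = 87 − 78.56 = 8.44 dB.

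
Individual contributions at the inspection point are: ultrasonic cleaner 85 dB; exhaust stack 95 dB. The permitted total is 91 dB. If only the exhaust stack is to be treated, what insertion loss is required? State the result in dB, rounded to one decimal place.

The untreated sources together contribute 10^(85/10) = 3.162e+08, i.e. 85.00 dB.
The limit corresponds to 10^(91/10) = 1.259e+09; subtracting the fixed part leaves 9.427e+08 for the exhaust stack, i.e. 89.74 dB.
Required insertion loss = 95 − 89.74 = 5.26 dB.

5.3 dB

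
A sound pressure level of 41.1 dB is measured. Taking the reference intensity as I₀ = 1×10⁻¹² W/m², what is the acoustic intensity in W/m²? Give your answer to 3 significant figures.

I = I₀·10^(L/10) = 10⁻¹² × 10^(41.1/10) = 10^(-7.890).

1.29e-08 W/m²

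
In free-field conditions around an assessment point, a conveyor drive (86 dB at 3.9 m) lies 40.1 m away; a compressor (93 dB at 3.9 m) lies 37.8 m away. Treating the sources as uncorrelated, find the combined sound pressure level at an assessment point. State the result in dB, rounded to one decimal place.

74.0 dB

First find each source's level at the receiver (point-source: −20·log₁₀(r/r_ref)), then combine on an intensity basis.
conveyor drive: 86 − 20·log₁₀(40.1/3.9) = 86 − 20.24 = 65.76 dB.
compressor: 93 − 20·log₁₀(37.8/3.9) = 93 − 19.73 = 73.27 dB.
Σ 10^(L/10) = 2.501e+07 → L_total = 10·log₁₀(2.501e+07) = 73.98 dB.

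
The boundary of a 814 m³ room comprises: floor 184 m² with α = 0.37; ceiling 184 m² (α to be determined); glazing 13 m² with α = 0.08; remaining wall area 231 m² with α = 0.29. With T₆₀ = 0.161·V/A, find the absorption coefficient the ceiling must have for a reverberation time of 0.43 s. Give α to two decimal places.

0.92

From T₆₀ = 0.161·V/A, the target T₆₀ = 0.43 s needs A = 0.161·814/0.43 = 304.78 m².
Absorption from the other surfaces = 184·0.37 + 13·0.08 + 231·0.29 = 136.11 m², so the ceiling must supply 168.67 m² over 184 m².
α = 168.67/184 = 0.917.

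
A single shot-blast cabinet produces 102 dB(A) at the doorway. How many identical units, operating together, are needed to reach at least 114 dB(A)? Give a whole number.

N identical sources give L₁ + 10·log₁₀ N, so require 10·log₁₀ N ≥ 114 − 102 = 12.0 dB.
N ≥ 10^(12.0/10) = 15.849, so N = 16.

16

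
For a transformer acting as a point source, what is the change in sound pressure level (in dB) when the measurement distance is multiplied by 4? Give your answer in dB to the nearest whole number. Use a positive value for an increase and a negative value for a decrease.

-12 dB

Point-source spreading: ΔL = −20·log₁₀(r₂/r₁).
ΔL = −20·log₁₀(4) = -12.04 dB.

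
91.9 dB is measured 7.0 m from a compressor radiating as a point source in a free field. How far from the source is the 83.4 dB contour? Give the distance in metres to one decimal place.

18.6 m

The 8.5 dB drop corresponds to a distance ratio of 10^(8.5/20) for a point source.
r₂ = 7.0·10^((91.9−83.4)/20) = 7.0·10^(8.5/20) = 18.63 m.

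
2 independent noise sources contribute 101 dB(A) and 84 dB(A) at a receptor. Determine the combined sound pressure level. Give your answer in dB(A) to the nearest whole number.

For uncorrelated sources the intensities add, so convert each level to linear form, sum, and take 10·log₁₀ of the total.
Σ 10^(L/10) = 10^(101/10) + 10^(84/10) = 1.284e+10.
L_total = 10·log₁₀(1.284e+10) = 101.09 dB(A).

101 dB(A)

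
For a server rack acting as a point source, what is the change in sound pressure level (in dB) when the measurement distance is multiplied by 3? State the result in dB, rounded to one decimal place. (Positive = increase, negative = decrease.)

Point-source spreading: ΔL = −20·log₁₀(r₂/r₁).
ΔL = −20·log₁₀(3) = -9.54 dB.

-9.5 dB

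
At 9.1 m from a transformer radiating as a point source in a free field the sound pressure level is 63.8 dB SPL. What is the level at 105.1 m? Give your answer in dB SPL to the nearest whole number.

Point-source attenuation: ΔL = 20·log₁₀(r₂/r₁) = 20·log₁₀(105.1/9.1) = 21.251 dB.
L₂ = 63.8 − 20·log₁₀(105.1/9.1) = 63.8 − 21.251 = 42.55 dB SPL.

43 dB SPL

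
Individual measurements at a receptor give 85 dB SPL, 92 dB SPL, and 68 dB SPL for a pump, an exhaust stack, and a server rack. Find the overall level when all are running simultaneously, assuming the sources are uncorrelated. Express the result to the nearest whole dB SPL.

93 dB SPL

For uncorrelated sources the intensities add, so convert each level to linear form, sum, and take 10·log₁₀ of the total.
Σ 10^(L/10) = 10^(85/10) + 10^(92/10) + 10^(68/10) = 1.907e+09.
L_total = 10·log₁₀(1.907e+09) = 92.80 dB SPL.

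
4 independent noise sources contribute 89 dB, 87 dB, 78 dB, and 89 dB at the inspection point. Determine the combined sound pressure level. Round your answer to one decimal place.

For uncorrelated sources the intensities add, so convert each level to linear form, sum, and take 10·log₁₀ of the total.
Σ 10^(L/10) = 10^(89/10) + 10^(87/10) + 10^(78/10) + 10^(89/10) = 2.153e+09.
L_total = 10·log₁₀(2.153e+09) = 93.33 dB.

93.3 dB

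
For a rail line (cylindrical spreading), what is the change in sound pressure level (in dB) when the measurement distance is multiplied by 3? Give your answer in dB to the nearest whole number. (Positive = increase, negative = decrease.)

-5 dB

Line-source spreading: ΔL = −10·log₁₀(r₂/r₁).
ΔL = −10·log₁₀(3) = -4.77 dB.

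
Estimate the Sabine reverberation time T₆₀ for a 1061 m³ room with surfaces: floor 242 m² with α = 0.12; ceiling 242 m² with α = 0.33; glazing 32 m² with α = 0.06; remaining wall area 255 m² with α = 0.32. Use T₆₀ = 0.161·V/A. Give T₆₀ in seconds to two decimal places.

Summing Sᵢαᵢ: 242·0.12 + 242·0.33 + 32·0.06 + 255·0.32 = 192.42 m².
T₆₀ = 0.161 × 1061 / 192.42 = 0.888 s.

0.89 s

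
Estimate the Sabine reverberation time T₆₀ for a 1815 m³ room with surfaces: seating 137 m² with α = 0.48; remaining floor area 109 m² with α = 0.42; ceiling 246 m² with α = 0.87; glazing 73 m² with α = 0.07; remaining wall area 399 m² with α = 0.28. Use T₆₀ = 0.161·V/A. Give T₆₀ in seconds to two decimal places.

A = Σ Sᵢαᵢ = 137·0.48 + 109·0.42 + 246·0.87 + 73·0.07 + 399·0.28 = 442.39 m².
T₆₀ = 0.161 × 1815 / 442.39 = 0.661 s.

0.66 s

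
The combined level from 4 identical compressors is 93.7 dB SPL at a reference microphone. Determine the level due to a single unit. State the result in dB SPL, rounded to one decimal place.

87.7 dB SPL

Dividing the total intensity by 4 lowers the level by 10·log₁₀ 4 = 6.021 dB: L₁ = 93.7 − 6.021.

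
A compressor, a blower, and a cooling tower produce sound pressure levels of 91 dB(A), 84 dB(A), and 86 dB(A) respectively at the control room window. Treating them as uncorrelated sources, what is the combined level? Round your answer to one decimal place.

Incoherent sources combine by intensity addition: L_total = 10·log₁₀(Σ 10^(L_i/10)).
Σ 10^(L/10) = 10^(91/10) + 10^(84/10) + 10^(86/10) = 1.908e+09.
L_total = 10·log₁₀(1.908e+09) = 92.81 dB(A).

92.8 dB(A)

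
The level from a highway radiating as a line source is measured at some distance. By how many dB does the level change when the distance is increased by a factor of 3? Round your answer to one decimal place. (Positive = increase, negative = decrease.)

With cylindrical spreading the level changes by −10·log₁₀(r₂/r₁).
ΔL = −10·log₁₀(3) = -4.77 dB.

-4.8 dB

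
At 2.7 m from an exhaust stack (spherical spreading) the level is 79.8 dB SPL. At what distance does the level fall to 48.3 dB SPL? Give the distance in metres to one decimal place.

Point-source spreading drops the level by 20·log₁₀(r₂/r₁); inverting, r₂/r₁ = 10^(ΔL/20).
r₂ = 2.7·10^((79.8−48.3)/20) = 2.7·10^(31.5/20) = 101.48 m.

101.5 m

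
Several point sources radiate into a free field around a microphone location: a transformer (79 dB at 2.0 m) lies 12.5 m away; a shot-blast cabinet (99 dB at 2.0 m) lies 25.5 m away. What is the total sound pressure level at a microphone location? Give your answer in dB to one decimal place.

Apply inverse-square spreading to bring every level to the receiver, then sum 10^(L/10).
transformer: 79 − 20·log₁₀(12.5/2.0) = 79 − 15.92 = 63.08 dB.
shot-blast cabinet: 99 − 20·log₁₀(25.5/2.0) = 99 − 22.11 = 76.89 dB.
Σ 10^(L/10) = 5.090e+07 → L_total = 10·log₁₀(5.090e+07) = 77.07 dB.

77.1 dB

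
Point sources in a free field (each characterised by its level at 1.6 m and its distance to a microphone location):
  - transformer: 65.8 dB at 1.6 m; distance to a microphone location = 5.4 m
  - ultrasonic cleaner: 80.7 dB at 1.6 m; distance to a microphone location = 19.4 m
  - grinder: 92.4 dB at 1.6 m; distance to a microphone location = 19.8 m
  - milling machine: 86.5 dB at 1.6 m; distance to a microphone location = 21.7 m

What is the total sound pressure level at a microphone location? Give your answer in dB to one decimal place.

Propagate each source to the receiver with L = L_ref − 20·log₁₀(r/r_ref), then add intensities.
transformer: 65.8 − 20·log₁₀(5.4/1.6) = 65.8 − 10.57 = 55.23 dB.
ultrasonic cleaner: 80.7 − 20·log₁₀(19.4/1.6) = 80.7 − 21.67 = 59.03 dB.
grinder: 92.4 − 20·log₁₀(19.8/1.6) = 92.4 − 21.85 = 70.55 dB.
milling machine: 86.5 − 20·log₁₀(21.7/1.6) = 86.5 − 22.65 = 63.85 dB.
Σ 10^(L/10) = 1.491e+07 → L_total = 10·log₁₀(1.491e+07) = 71.73 dB.

71.7 dB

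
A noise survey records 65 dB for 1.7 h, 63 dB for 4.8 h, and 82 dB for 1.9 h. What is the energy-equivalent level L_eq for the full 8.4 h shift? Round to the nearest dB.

76 dB

L_eq = 10·log₁₀[(1/T)·Σ tᵢ·10^(Lᵢ/10)] with T = 8.4 h.
Σ tᵢ·10^(Lᵢ/10) = 1.7·10^(65/10) + 4.8·10^(63/10) + 1.9·10^(82/10) = 3.161e+08.
L_eq = 10·log₁₀(3.161e+08/8.4) = 75.76 dB.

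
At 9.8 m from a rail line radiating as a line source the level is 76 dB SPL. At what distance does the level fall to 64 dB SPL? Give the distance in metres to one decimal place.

155.3 m

For a line source L₁ − L₂ = 10·log₁₀(r₂/r₁), so r₂ = r₁·10^((L₁−L₂)/10).
r₂ = 9.8·10^((76−64)/10) = 9.8·10^(12.0/10) = 155.32 m.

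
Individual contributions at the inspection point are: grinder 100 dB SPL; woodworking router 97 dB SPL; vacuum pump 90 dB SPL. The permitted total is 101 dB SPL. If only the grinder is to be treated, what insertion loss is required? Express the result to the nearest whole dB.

Everything except the grinder sums to 10^(97/10) + 10^(90/10) = 6.012e+09 in linear terms, 97.79 dB SPL.
The limit corresponds to 10^(101/10) = 1.259e+10; subtracting the fixed part leaves 6.577e+09 for the grinder, i.e. 98.18 dB SPL.
So the grinder must be reduced from 100 to 98.18 dB SPL: IL = 1.82 dB.

2 dB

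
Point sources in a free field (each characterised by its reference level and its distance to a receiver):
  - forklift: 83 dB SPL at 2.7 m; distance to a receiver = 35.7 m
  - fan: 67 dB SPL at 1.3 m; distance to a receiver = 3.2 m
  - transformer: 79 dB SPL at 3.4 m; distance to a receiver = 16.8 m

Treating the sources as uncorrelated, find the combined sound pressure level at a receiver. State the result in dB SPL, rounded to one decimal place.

Apply inverse-square spreading to bring every level to the receiver, then sum 10^(L/10).
forklift: 83 − 20·log₁₀(35.7/2.7) = 83 − 22.43 = 60.57 dB SPL.
fan: 67 − 20·log₁₀(3.2/1.3) = 67 − 7.82 = 59.18 dB SPL.
transformer: 79 − 20·log₁₀(16.8/3.4) = 79 − 13.88 = 65.12 dB SPL.
Σ 10^(L/10) = 5.222e+06 → L_total = 10·log₁₀(5.222e+06) = 67.18 dB SPL.

67.2 dB SPL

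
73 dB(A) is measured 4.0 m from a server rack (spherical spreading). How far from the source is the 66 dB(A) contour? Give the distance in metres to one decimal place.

9.0 m

The 7.0 dB drop corresponds to a distance ratio of 10^(7.0/20) for a point source.
r₂ = 4.0·10^((73−66)/20) = 4.0·10^(7.0/20) = 8.95 m.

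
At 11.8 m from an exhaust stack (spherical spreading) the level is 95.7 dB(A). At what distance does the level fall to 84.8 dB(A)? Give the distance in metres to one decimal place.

41.4 m

Point-source spreading drops the level by 20·log₁₀(r₂/r₁); inverting, r₂/r₁ = 10^(ΔL/20).
r₂ = 11.8·10^((95.7−84.8)/20) = 11.8·10^(10.9/20) = 41.39 m.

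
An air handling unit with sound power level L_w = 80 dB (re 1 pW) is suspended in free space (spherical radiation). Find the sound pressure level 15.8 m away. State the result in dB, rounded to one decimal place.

45.0 dB

L_p = L_w − 10·log₁₀(4π·r²) with r = 15.8 m.
4π·r² = 3137 m², 10·log₁₀ of that is 34.965 dB.
L_p = 80 − 34.965 = 45.03 dB.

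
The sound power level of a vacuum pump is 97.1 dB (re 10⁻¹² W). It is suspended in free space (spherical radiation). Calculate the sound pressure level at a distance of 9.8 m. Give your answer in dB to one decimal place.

66.3 dB

L_p = L_w − 10·log₁₀(4π·r²) with r = 9.8 m.
4π·r² = 1207 m², 10·log₁₀ of that is 30.817 dB.
L_p = 97.1 − 30.817 = 66.28 dB.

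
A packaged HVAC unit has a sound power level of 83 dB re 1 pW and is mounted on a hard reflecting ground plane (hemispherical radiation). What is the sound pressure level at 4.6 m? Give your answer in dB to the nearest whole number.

62 dB

The power spreads over a hemisphere of area 2π·r², so L_p = L_w − 10·log₁₀(2π·r²).
2π·r² = 133 m², 10·log₁₀ of that is 21.237 dB.
L_p = 83 − 21.237 = 61.76 dB.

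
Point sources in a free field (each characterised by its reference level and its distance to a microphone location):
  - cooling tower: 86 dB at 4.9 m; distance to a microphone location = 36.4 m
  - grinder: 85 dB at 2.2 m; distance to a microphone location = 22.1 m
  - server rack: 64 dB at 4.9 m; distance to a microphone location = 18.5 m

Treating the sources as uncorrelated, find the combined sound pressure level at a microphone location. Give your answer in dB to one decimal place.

First find each source's level at the receiver (point-source: −20·log₁₀(r/r_ref)), then combine on an intensity basis.
cooling tower: 86 − 20·log₁₀(36.4/4.9) = 86 − 17.42 = 68.58 dB.
grinder: 85 − 20·log₁₀(22.1/2.2) = 85 − 20.04 = 64.96 dB.
server rack: 64 − 20·log₁₀(18.5/4.9) = 64 − 11.54 = 52.46 dB.
Σ 10^(L/10) = 1.052e+07 → L_total = 10·log₁₀(1.052e+07) = 70.22 dB.

70.2 dB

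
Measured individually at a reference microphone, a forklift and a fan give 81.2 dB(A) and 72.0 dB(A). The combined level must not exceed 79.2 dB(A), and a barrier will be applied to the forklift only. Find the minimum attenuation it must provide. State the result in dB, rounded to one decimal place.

2.9 dB

Fixed contribution from the other source: Σ 10^(L/10) = 10^(72.0/10) = 1.585e+07 (72.00 dB(A)).
The limit corresponds to 10^(79.2/10) = 8.318e+07; subtracting the fixed part leaves 6.733e+07 for the forklift, i.e. 78.28 dB(A).
Required insertion loss = 81.2 − 78.28 = 2.92 dB.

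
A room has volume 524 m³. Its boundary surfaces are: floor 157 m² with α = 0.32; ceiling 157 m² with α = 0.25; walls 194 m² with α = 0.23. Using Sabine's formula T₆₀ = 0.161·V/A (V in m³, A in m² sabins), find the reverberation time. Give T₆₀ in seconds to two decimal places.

A = Σ Sᵢαᵢ = 157·0.32 + 157·0.25 + 194·0.23 = 134.11 m².
T₆₀ = 0.161 × 524 / 134.11 = 0.629 s.

0.63 s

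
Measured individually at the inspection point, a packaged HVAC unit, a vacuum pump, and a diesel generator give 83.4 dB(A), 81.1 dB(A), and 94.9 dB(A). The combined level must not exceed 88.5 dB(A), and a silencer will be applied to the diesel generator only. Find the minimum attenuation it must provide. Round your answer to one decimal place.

9.3 dB

The untreated sources together contribute 10^(83.4/10) + 10^(81.1/10) = 3.476e+08, i.e. 85.41 dB(A).
To meet 88.5 dB(A) overall, the treated diesel generator may contribute at most 10^(88.5/10) − 3.476e+08 = 3.603e+08, i.e. 85.57 dB(A).
So the diesel generator must be reduced from 94.9 to 85.57 dB(A): IL = 9.33 dB.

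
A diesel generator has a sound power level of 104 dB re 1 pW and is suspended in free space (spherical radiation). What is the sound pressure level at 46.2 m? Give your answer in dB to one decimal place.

The power spreads over a sphere of area 4π·r², so L_p = L_w − 10·log₁₀(4π·r²).
4π·r² = 2.682e+04 m², 10·log₁₀ of that is 44.285 dB.
L_p = 104 − 44.285 = 59.72 dB.

59.7 dB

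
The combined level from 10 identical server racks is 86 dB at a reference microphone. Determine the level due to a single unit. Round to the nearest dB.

76 dB

10 equal contributions raise the level by 10·log₁₀ 10 = 10.000 dB, so each unit alone gives 86 − 10.000.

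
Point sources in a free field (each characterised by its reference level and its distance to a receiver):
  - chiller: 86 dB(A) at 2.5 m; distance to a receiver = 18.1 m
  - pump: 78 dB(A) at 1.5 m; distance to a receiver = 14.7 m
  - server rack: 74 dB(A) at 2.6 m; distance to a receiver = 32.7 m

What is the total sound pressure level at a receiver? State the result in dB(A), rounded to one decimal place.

Propagate each source to the receiver with L = L_ref − 20·log₁₀(r/r_ref), then add intensities.
chiller: 86 − 20·log₁₀(18.1/2.5) = 86 − 17.19 = 68.81 dB(A).
pump: 78 − 20·log₁₀(14.7/1.5) = 78 − 19.82 = 58.18 dB(A).
server rack: 74 − 20·log₁₀(32.7/2.6) = 74 − 21.99 = 52.01 dB(A).
Σ 10^(L/10) = 8.411e+06 → L_total = 10·log₁₀(8.411e+06) = 69.25 dB(A).

69.2 dB(A)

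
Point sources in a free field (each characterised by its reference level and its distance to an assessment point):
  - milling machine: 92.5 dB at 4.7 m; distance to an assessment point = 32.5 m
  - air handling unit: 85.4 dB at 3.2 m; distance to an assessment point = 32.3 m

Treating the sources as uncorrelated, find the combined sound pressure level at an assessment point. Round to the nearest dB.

76 dB

First find each source's level at the receiver (point-source: −20·log₁₀(r/r_ref)), then combine on an intensity basis.
milling machine: 92.5 − 20·log₁₀(32.5/4.7) = 92.5 − 16.80 = 75.70 dB.
air handling unit: 85.4 − 20·log₁₀(32.3/3.2) = 85.4 − 20.08 = 65.32 dB.
Σ 10^(L/10) = 4.059e+07 → L_total = 10·log₁₀(4.059e+07) = 76.08 dB.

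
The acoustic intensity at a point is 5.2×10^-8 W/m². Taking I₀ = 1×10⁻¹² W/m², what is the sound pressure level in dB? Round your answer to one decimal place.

47.2 dB

I/I₀ = 5.2×10^-8/10⁻¹² = 5.2×10^4, and L = 10·log₁₀(I/I₀).
L = 10·(0.7160 + 4) = 47.16 dB.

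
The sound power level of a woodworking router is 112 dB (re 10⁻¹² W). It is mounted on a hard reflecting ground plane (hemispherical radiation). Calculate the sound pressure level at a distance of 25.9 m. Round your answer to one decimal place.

Free-field hemispherical radiation: L_p = L_w − 10·log₁₀(2π·r²), r = 25.9 m.
2π·r² = 4215 m², 10·log₁₀ of that is 36.248 dB.
L_p = 112 − 36.248 = 75.75 dB.

75.8 dB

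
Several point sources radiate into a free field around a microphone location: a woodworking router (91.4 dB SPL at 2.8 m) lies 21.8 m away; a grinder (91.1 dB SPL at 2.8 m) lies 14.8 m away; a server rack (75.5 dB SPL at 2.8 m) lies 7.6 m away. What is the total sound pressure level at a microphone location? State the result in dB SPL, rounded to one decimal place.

78.7 dB SPL

Apply inverse-square spreading to bring every level to the receiver, then sum 10^(L/10).
woodworking router: 91.4 − 20·log₁₀(21.8/2.8) = 91.4 − 17.83 = 73.57 dB SPL.
grinder: 91.1 − 20·log₁₀(14.8/2.8) = 91.1 − 14.46 = 76.64 dB SPL.
server rack: 75.5 − 20·log₁₀(7.6/2.8) = 75.5 − 8.67 = 66.83 dB SPL.
Σ 10^(L/10) = 7.370e+07 → L_total = 10·log₁₀(7.370e+07) = 78.67 dB SPL.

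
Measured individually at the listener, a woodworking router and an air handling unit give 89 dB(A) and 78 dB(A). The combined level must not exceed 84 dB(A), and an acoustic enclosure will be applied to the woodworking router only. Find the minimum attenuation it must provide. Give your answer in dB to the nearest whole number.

Everything except the woodworking router sums to 10^(78/10) = 6.310e+07 in linear terms, 78.00 dB(A).
To meet 84 dB(A) overall, the treated woodworking router may contribute at most 10^(84/10) − 6.310e+07 = 1.881e+08, i.e. 82.74 dB(A).
Required insertion loss = 89 − 82.74 = 6.26 dB.

6 dB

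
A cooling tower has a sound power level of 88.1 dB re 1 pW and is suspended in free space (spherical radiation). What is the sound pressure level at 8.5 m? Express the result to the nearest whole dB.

59 dB

L_p = L_w − 10·log₁₀(4π·r²) with r = 8.5 m.
4π·r² = 907.9 m², 10·log₁₀ of that is 29.580 dB.
L_p = 88.1 − 29.580 = 58.52 dB.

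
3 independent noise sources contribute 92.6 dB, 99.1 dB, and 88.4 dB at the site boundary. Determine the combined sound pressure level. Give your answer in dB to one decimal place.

100.3 dB

For uncorrelated sources the intensities add, so convert each level to linear form, sum, and take 10·log₁₀ of the total.
Σ 10^(L/10) = 10^(92.6/10) + 10^(99.1/10) + 10^(88.4/10) = 1.064e+10.
L_total = 10·log₁₀(1.064e+10) = 100.27 dB.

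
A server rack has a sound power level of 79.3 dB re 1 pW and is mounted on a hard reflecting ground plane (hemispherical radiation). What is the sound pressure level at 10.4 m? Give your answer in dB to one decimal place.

The power spreads over a hemisphere of area 2π·r², so L_p = L_w − 10·log₁₀(2π·r²).
2π·r² = 679.6 m², 10·log₁₀ of that is 28.322 dB.
L_p = 79.3 − 28.322 = 50.98 dB.

51.0 dB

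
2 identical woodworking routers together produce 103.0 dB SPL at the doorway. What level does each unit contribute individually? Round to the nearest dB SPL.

2 equal contributions raise the level by 10·log₁₀ 2 = 3.010 dB, so each unit alone gives 103.0 − 3.010.

100 dB SPL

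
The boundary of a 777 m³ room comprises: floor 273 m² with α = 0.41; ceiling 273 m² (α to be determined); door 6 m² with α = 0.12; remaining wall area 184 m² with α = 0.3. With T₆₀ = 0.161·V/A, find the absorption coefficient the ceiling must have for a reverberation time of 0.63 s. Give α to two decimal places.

0.11

A = 0.161·V/T₆₀ = 0.161·777/0.63 = 198.57 m² sabins.
Absorption from the other surfaces = 273·0.41 + 6·0.12 + 184·0.3 = 167.85 m², so the ceiling must supply 30.72 m² over 273 m².
α = 30.72/273 = 0.113.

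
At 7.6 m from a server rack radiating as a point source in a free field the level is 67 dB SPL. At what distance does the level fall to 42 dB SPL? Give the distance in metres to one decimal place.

135.1 m

The 25.0 dB drop corresponds to a distance ratio of 10^(25.0/20) for a point source.
r₂ = 7.6·10^((67−42)/20) = 7.6·10^(25.0/20) = 135.15 m.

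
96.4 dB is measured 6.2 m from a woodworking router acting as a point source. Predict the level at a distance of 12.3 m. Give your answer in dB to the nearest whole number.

90 dB

Point-source attenuation: ΔL = 20·log₁₀(r₂/r₁) = 20·log₁₀(12.3/6.2) = 5.950 dB.
L₂ = 96.4 − 20·log₁₀(12.3/6.2) = 96.4 − 5.950 = 90.45 dB.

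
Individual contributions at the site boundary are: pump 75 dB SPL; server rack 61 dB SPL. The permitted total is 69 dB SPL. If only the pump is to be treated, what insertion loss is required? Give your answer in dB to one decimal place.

The untreated sources together contribute 10^(61/10) = 1.259e+06, i.e. 61.00 dB SPL.
To meet 69 dB SPL overall, the treated pump may contribute at most 10^(69/10) − 1.259e+06 = 6.684e+06, i.e. 68.25 dB SPL.
Required insertion loss = 75 − 68.25 = 6.75 dB.

6.7 dB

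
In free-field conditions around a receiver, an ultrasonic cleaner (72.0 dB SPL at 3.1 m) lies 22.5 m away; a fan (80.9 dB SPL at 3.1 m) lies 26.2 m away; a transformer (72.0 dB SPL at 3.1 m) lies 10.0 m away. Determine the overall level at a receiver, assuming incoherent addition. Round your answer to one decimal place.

65.5 dB SPL

First find each source's level at the receiver (point-source: −20·log₁₀(r/r_ref)), then combine on an intensity basis.
ultrasonic cleaner: 72.0 − 20·log₁₀(22.5/3.1) = 72.0 − 17.22 = 54.78 dB SPL.
fan: 80.9 − 20·log₁₀(26.2/3.1) = 80.9 − 18.54 = 62.36 dB SPL.
transformer: 72.0 − 20·log₁₀(10.0/3.1) = 72.0 − 10.17 = 61.83 dB SPL.
Σ 10^(L/10) = 3.546e+06 → L_total = 10·log₁₀(3.546e+06) = 65.50 dB SPL.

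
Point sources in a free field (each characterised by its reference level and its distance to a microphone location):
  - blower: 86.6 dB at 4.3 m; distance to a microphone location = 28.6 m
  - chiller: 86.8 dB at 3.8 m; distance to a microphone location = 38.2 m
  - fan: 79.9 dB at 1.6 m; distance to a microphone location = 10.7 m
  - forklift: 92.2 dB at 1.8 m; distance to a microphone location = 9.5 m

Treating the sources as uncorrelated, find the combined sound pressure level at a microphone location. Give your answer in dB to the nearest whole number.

Apply inverse-square spreading to bring every level to the receiver, then sum 10^(L/10).
blower: 86.6 − 20·log₁₀(28.6/4.3) = 86.6 − 16.46 = 70.14 dB.
chiller: 86.8 − 20·log₁₀(38.2/3.8) = 86.8 − 20.05 = 66.75 dB.
fan: 79.9 − 20·log₁₀(10.7/1.6) = 79.9 − 16.51 = 63.39 dB.
forklift: 92.2 − 20·log₁₀(9.5/1.8) = 92.2 − 14.45 = 77.75 dB.
Σ 10^(L/10) = 7.683e+07 → L_total = 10·log₁₀(7.683e+07) = 78.86 dB.

79 dB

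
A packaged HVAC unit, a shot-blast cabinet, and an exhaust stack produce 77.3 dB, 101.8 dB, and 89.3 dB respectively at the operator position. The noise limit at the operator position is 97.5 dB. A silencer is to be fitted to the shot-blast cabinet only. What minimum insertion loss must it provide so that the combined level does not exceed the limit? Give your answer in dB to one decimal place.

Fixed contribution from the other sources: Σ 10^(L/10) = 10^(77.3/10) + 10^(89.3/10) = 9.048e+08 (89.57 dB).
The limit corresponds to 10^(97.5/10) = 5.623e+09; subtracting the fixed part leaves 4.719e+09 for the shot-blast cabinet, i.e. 96.74 dB.
Required insertion loss = 101.8 − 96.74 = 5.06 dB.

5.1 dB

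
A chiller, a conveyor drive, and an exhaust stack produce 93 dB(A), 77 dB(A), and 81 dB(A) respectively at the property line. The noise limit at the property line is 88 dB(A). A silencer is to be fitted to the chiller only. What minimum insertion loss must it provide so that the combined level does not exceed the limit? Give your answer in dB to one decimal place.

6.4 dB

The untreated sources together contribute 10^(77/10) + 10^(81/10) = 1.760e+08, i.e. 82.46 dB(A).
To meet 88 dB(A) overall, the treated chiller may contribute at most 10^(88/10) − 1.760e+08 = 4.549e+08, i.e. 86.58 dB(A).
Required insertion loss = 93 − 86.58 = 6.42 dB.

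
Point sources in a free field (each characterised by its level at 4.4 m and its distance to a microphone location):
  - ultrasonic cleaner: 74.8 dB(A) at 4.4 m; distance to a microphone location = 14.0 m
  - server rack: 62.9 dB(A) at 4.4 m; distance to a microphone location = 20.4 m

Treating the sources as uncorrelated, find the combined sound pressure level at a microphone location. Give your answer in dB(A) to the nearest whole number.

Apply inverse-square spreading to bring every level to the receiver, then sum 10^(L/10).
ultrasonic cleaner: 74.8 − 20·log₁₀(14.0/4.4) = 74.8 − 10.05 = 64.75 dB(A).
server rack: 62.9 − 20·log₁₀(20.4/4.4) = 62.9 − 13.32 = 49.58 dB(A).
Σ 10^(L/10) = 3.074e+06 → L_total = 10·log₁₀(3.074e+06) = 64.88 dB(A).

65 dB(A)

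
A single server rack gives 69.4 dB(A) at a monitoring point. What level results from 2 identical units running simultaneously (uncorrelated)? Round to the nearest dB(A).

72 dB(A)

With 2 equal, uncorrelated contributions the intensity is 2× that of one unit, giving a rise of 10·log₁₀ 2.
L_total = 69.4 + 10·log₁₀(2) = 69.4 + 3.010 = 72.41 dB(A).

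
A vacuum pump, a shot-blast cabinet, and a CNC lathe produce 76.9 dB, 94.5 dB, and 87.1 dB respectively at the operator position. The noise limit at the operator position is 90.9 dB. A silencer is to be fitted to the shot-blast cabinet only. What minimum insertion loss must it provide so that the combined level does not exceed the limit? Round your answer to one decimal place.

6.2 dB

The untreated sources together contribute 10^(76.9/10) + 10^(87.1/10) = 5.618e+08, i.e. 87.50 dB.
The limit corresponds to 10^(90.9/10) = 1.230e+09; subtracting the fixed part leaves 6.684e+08 for the shot-blast cabinet, i.e. 88.25 dB.
So the shot-blast cabinet must be reduced from 94.5 to 88.25 dB: IL = 6.25 dB.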